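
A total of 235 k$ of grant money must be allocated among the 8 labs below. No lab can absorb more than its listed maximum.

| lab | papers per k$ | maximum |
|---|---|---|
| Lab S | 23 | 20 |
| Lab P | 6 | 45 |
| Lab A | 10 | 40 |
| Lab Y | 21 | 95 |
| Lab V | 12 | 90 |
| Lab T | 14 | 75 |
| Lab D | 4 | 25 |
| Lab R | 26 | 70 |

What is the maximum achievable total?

Order the labs by papers per k$: Lab R 26 > Lab S 23 > Lab Y 21 > Lab T 14 > Lab V 12 > Lab A 10 > Lab P 6 > Lab D 4.
Lab R takes 70 to reach its cap of 70 — 165 left.
Give Lab S 20 to hit its cap of 20 — 145 left.
Lab Y: +95 to 95 (cap) — 50 left.
Only 50 left; Lab T takes them to reach 50.
Total = 23×20 + 21×95 + 14×50 + 26×70 = 4975.

4975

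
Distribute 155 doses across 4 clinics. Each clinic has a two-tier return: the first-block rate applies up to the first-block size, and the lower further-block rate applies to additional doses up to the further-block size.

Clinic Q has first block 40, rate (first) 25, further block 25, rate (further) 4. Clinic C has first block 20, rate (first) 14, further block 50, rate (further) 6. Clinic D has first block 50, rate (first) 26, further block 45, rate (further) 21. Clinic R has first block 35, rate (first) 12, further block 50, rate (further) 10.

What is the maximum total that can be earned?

3525

Rank every tier by rate: Clinic D/tier1 26 > Clinic Q/tier1 25 > Clinic D/tier2 21 > Clinic C/tier1 14 > Clinic R/tier1 12 > Clinic R/tier2 10 > Clinic C/tier2 6 > Clinic Q/tier2 4.
Clinic D tier1 at 26: fill all 50 ; 105 left.
Clinic Q tier1 at 25: fill all 40 ; 65 left.
Clinic D/tier2 (21): +45 ; 20 left.
Clinic C tier1 at 14: fill all 20 ; 0 left.
Total = 26×50 + 25×40 + 21×45 + 14×20 = 3525.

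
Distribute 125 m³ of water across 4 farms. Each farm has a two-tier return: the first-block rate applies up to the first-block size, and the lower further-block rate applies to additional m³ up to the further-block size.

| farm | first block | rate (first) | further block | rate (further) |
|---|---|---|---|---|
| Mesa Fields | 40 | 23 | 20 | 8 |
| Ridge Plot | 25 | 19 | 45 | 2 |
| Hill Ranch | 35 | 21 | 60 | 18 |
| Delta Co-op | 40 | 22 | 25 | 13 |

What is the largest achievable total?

2725

Order all 8 blocks by rate: Mesa Fields/T1 23 > Delta Co-op/T1 22 > Hill Ranch/T1 21 > Ridge Plot/T1 19 > Hill Ranch/T2 18 > Delta Co-op/T2 13 > Mesa Fields/T2 8 > Ridge Plot/T2 2.
Fill Mesa Fields T1 block (40 at 23) → 85 left.
Fill Delta Co-op T1 block (40 at 22) → 45 left.
Hill Ranch/T1 (21): +35 → 10 left.
10 remain; put them into Ridge Plot T1 at 19.
Total = 23×40 + 22×40 + 21×35 + 19×10 = 2725.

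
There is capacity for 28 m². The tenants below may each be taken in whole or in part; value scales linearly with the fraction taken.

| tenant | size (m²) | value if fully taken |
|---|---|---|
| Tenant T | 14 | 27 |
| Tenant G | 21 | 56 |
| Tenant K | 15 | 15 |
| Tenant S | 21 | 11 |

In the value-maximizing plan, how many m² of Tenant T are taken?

Sort by value density: Tenant G 56/21≈2.67, Tenant T 27/14≈1.93, Tenant K 15/15≈1, Tenant S 11/21≈0.524.
All 21 m² of Tenant G fit (value 56) → 7 remain.
Fill the last 7 m² with part of Tenant T: 7/14 of it earns 13.5.

7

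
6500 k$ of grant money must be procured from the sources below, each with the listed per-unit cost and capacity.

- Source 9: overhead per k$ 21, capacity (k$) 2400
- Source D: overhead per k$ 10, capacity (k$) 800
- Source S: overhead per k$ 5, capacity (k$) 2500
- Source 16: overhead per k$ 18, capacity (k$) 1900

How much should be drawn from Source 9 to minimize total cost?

1300

Cheapest first:
Take 2500 from Source S at 5 ; need 4000 more.
Source D at 10: take all 800 k$ ; 3200 still needed.
Take 1900 from Source 16 at 18 ; need 1300 more.
Source 9 (21): take the remaining 1300 ; done.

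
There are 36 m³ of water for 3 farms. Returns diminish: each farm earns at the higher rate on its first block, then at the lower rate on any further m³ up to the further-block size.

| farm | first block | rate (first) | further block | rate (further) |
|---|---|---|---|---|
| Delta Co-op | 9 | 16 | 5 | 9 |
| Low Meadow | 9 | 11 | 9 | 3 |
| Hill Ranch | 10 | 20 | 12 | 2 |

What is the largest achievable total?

Order all 6 blocks by rate: Hill Ranch/first 20 > Delta Co-op/first 16 > Low Meadow/first 11 > Delta Co-op/second 9 > Low Meadow/second 3 > Hill Ranch/second 2.
Fill Hill Ranch first block (10 at 20) — 26 left.
Fill Delta Co-op first block (9 at 16) — 17 left.
Fill Low Meadow first block (9 at 11) — 8 left.
Delta Co-op/second (9): +5 — 3 left.
3 remain; put them into Low Meadow second at 3.
Total = 20×10 + 16×9 + 11×9 + 9×5 + 3×3 = 497.

497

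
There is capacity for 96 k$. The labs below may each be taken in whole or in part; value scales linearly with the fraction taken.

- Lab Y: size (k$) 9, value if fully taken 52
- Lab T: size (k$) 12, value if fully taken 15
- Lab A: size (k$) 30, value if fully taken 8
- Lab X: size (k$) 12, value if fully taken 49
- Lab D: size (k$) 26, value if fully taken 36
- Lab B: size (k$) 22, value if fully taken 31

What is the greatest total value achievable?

187

Sort by value density: Lab Y 52/9≈5.78, Lab X 49/12≈4.08, Lab B 31/22≈1.41, Lab D 36/26≈1.38, Lab T 15/12≈1.25, Lab A 8/30≈0.267.
Take all of Lab Y (9 k$, value 52) — 87 k$ left.
All 12 k$ of Lab X fit (value 49) — 75 remain.
Lab B: take in full, 22 k$ for value 31 — 53 left.
Take all of Lab D (26 k$, value 36) — 27 k$ left.
All 12 k$ of Lab T fit (value 15) — 15 remain.
15 k$ left: a 15/30 share of Lab A gives 8×15/30 = 4.
Total value = 187.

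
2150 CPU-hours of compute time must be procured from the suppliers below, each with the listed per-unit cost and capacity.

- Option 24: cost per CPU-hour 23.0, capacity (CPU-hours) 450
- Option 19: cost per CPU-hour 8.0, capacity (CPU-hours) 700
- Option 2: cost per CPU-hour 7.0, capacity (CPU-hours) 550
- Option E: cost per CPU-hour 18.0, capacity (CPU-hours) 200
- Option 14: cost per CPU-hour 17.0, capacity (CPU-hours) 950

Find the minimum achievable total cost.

24750

Fill from the cheapest supplier first.
Take 550 from Option 2 at 7.0 ; need 1600 more.
Take 700 from Option 19 at 8.0 ; need 900 more.
Take 900 from Option 14 at 17.0 to finish.
Option E, Option 24: unused.
Cost = 550×7.0 + 700×8.0 + 900×17.0 = 24750.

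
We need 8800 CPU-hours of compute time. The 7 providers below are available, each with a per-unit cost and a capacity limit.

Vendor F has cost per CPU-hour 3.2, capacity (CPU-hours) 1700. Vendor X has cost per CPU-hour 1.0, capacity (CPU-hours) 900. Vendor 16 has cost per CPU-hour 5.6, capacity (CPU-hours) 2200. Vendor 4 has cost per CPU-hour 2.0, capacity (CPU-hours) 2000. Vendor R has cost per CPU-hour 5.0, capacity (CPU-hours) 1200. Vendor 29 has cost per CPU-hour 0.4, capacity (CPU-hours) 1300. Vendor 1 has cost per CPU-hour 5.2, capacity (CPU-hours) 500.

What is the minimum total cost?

Fill from the cheapest provider first.
Take 1300 from Vendor 29 at 0.4 ; need 7500 more.
Vendor X (1.0): use full 900 ; 6600 CPU-hours to go.
Vendor 4 (2.0): use full 2000 ; 4600 CPU-hours to go.
Vendor F (3.2): use full 1700 ; 2900 CPU-hours to go.
Vendor R (5.0): use full 1200 ; 1700 CPU-hours to go.
Vendor 1 (5.2): use full 500 ; 1200 CPU-hours to go.
Vendor 16 (5.6): take the remaining 1200 ; done.
Cost = 1300×0.4 + 900×1.0 + 2000×2.0 + 1700×3.2 + 1200×5.0 + 500×5.2 + 1200×5.6 = 26180.

26180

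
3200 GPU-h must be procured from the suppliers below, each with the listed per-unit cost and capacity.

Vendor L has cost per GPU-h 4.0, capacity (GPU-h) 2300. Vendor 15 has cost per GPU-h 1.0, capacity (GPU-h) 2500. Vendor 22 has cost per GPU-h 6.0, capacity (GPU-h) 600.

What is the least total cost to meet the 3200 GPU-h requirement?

5300

Fill from the cheapest supplier first.
Vendor 15 (1.0): use full 2500 — 700 GPU-h to go.
Take 700 from Vendor L at 4.0 to finish.
Vendor 22: unused.
Cost = 2500×1.0 + 700×4.0 = 5300.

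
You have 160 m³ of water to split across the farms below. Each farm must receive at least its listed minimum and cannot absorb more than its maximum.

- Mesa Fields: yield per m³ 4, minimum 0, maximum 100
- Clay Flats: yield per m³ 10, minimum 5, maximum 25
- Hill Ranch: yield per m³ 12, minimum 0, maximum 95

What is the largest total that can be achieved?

Meeting every minimum uses 0+5+0 = 5 m³, leaving 155.
Rank by yield per m³: Hill Ranch 12 > Clay Flats 10 > Mesa Fields 4.
Hill Ranch: +95 to 95 (cap) → 60 left.
Clay Flats: +20 to 25 (cap) → 40 left.
Only 40 left; Mesa Fields takes them to reach 40.
Total = 4×40 + 10×25 + 12×95 = 1550.

1550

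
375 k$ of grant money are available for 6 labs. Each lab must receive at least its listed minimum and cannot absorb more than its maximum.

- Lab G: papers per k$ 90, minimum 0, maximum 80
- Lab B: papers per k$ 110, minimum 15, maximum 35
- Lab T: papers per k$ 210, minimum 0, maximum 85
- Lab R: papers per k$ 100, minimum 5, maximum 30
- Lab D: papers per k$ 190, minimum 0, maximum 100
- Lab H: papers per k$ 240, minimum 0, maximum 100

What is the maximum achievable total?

Meeting every minimum uses 0+15+0+5+0+0 = 20 k$, leaving 355.
Highest papers per k$ first: Lab H 240 > Lab T 210 > Lab D 190 > Lab B 110 > Lab R 100 > Lab G 90.
Give Lab H 100 more to hit its cap of 100 ; 255 left.
Lab T: +85 to 85 (cap) ; 170 left.
Lab D: +100 to 100 (cap) ; 70 left.
Lab B: +20 to 35 (cap) ; 50 left.
Lab R takes 25 more to reach its cap of 30 ; 25 left.
Lab G: +25 (room for 80) → 25. Pool exhausted.
Total = 90×25 + 110×35 + 210×85 + 100×30 + 190×100 + 240×100 = 69950.

69950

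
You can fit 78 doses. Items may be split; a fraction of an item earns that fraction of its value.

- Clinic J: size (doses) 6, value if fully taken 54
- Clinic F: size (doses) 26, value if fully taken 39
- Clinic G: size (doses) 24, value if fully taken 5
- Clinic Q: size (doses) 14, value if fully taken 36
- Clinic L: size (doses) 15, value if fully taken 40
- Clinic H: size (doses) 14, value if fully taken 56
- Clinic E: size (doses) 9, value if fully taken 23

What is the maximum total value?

239

Sort by value density: Clinic J 54/6≈9, Clinic H 56/14≈4, Clinic L 40/15≈2.67, Clinic Q 36/14≈2.57, Clinic E 23/9≈2.56, Clinic F 39/26≈1.5, Clinic G 5/24≈0.208.
Clinic J: take in full, 6 doses for value 54 ; 72 left.
Take all of Clinic H (14 doses, value 56) ; 58 doses left.
Take all of Clinic L (15 doses, value 40) ; 43 doses left.
Take all of Clinic Q (14 doses, value 36) ; 29 doses left.
All 9 doses of Clinic E fit (value 23) ; 20 remain.
20 doses left: a 20/26 share of Clinic F gives 39×20/26 = 30.
Total value = 239.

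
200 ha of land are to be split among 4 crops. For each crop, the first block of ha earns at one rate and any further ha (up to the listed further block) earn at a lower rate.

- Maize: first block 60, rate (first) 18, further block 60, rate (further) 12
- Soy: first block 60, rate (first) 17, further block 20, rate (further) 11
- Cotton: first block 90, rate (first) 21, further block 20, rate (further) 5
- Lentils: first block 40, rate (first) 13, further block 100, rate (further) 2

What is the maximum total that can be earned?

3820

Order all 8 blocks by rate: Cotton/first 21 > Maize/first 18 > Soy/first 17 > Lentils/first 13 > Maize/second 12 > Soy/second 11 > Cotton/second 5 > Lentils/second 2.
Cotton first at 21: fill all 90 — 110 left.
Maize first at 18: fill all 60 — 50 left.
Soy first at 17: only 50 left, fill 50.
Total = 21×90 + 18×60 + 17×50 = 3820.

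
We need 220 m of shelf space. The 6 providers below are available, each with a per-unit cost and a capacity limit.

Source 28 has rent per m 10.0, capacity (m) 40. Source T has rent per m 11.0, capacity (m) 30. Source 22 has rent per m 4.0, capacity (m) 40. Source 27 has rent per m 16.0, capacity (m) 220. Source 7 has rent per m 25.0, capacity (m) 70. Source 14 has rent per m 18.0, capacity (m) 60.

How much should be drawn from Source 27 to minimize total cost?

Use providers in increasing cost order.
Source 22 (4.0): use full 40 → 180 m to go.
Source 28 (10.0): use full 40 → 140 m to go.
Take 30 from Source T at 11.0 → need 110 more.
Source 27 at 16.0: take 110 of its 220 → requirement met.
Source 14, Source 7: unused.

110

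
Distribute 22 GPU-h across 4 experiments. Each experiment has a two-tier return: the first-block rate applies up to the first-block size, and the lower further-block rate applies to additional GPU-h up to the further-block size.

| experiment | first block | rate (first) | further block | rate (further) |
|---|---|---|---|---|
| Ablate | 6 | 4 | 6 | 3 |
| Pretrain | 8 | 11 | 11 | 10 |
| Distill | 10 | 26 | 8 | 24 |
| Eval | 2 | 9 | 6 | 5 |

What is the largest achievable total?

Order all 8 blocks by rate: Distill/tier1 26 > Distill/tier2 24 > Pretrain/tier1 11 > Pretrain/tier2 10 > Eval/tier1 9 > Eval/tier2 5 > Ablate/tier1 4 > Ablate/tier2 3.
Distill/tier1 (26): +10 → 12 left.
Distill tier2 at 24: fill all 8 → 4 left.
Pretrain tier1 at 11: only 4 left, fill 4.
Total = 26×10 + 24×8 + 11×4 = 496.

496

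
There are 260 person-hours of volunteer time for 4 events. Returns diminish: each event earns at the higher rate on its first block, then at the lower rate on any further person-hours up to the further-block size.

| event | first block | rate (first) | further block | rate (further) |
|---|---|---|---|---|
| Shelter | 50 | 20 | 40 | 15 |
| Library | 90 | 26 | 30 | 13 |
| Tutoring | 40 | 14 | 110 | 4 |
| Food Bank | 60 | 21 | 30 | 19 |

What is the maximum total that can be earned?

Order all 8 blocks by rate: Library/first 26 > Food Bank/first 21 > Shelter/first 20 > Food Bank/second 19 > Shelter/second 15 > Tutoring/first 14 > Library/second 13 > Tutoring/second 4.
Library first at 26: fill all 90 → 170 left.
Food Bank/first (21): +60 → 110 left.
Fill Shelter first block (50 at 20) → 60 left.
Fill Food Bank second block (30 at 19) → 30 left.
30 remain; put them into Shelter second at 15.
Total = 26×90 + 21×60 + 20×50 + 19×30 + 15×30 = 5620.

5620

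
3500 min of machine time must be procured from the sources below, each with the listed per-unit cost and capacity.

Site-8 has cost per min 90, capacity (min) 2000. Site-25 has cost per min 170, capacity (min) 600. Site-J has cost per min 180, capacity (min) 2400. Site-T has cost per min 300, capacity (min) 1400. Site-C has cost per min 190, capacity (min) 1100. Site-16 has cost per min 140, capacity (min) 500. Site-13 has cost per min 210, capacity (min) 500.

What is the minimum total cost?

Fill from the cheapest source first.
Site-8 at 90: take all 2000 min — 1500 still needed.
Site-16 (140): use full 500 — 1000 min to go.
Take 600 from Site-25 at 170 — need 400 more.
Site-J (180): take the remaining 400 — done.
Site-C, Site-13, Site-T: unused.
Cost = 2000×90 + 500×140 + 600×170 + 400×180 = 424000.

424000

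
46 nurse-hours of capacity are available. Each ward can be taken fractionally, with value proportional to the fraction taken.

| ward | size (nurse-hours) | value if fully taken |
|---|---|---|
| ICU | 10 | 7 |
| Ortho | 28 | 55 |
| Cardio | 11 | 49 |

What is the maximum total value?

108.9

Sort by value density: Cardio 49/11≈4.45, Ortho 55/28≈1.96, ICU 7/10≈0.7.
All 11 nurse-hours of Cardio fit (value 49) ; 35 remain.
Ortho: take in full, 28 nurse-hours for value 55 ; 7 left.
Fill the last 7 nurse-hours with part of ICU: 7/10 of it earns 4.9.
Total value = 108.9.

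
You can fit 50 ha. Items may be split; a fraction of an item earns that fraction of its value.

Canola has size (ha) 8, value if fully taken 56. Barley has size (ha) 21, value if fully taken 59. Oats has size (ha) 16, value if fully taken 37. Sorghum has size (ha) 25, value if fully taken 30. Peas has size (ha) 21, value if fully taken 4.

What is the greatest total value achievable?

158

Best value per unit of size first: Canola 56/8≈7, Barley 59/21≈2.81, Oats 37/16≈2.31, Sorghum 30/25≈1.2, Peas 4/21≈0.19.
All 8 ha of Canola fit (value 56) → 42 remain.
All 21 ha of Barley fit (value 59) → 21 remain.
Take all of Oats (16 ha, value 37) → 5 ha left.
5 ha left: a 5/25 share of Sorghum gives 30×5/25 = 6.
Total value = 158.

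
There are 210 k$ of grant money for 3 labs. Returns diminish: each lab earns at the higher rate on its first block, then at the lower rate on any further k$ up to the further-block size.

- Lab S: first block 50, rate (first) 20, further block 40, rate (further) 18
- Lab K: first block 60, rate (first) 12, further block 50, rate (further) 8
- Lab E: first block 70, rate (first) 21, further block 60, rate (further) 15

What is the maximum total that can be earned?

Treat each block as its own option and order by rate: Lab E/tier1 21 > Lab S/tier1 20 > Lab S/tier2 18 > Lab E/tier2 15 > Lab K/tier1 12 > Lab K/tier2 8.
Fill Lab E tier1 block (70 at 21) ; 140 left.
Lab S/tier1 (20): +50 ; 90 left.
Lab S tier2 at 18: fill all 40 ; 50 left.
50 remain; put them into Lab E tier2 at 15.
Total = 21×70 + 20×50 + 18×40 + 15×50 = 3940.

3940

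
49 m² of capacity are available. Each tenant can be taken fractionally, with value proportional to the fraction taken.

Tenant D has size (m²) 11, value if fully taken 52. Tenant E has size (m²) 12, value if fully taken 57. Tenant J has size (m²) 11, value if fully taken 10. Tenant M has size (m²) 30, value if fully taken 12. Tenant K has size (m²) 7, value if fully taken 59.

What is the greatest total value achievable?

181.2

Best value per unit of size first: Tenant K 59/7≈8.43, Tenant E 57/12≈4.75, Tenant D 52/11≈4.73, Tenant J 10/11≈0.909, Tenant M 12/30≈0.4.
All 7 m² of Tenant K fit (value 59) — 42 remain.
Take all of Tenant E (12 m², value 57) — 30 m² left.
Take all of Tenant D (11 m², value 52) — 19 m² left.
All 11 m² of Tenant J fit (value 10) — 8 remain.
Only 8 m² remain; take 8/30 of Tenant M for value 12×8/30 = 3.2.
Total value = 181.2.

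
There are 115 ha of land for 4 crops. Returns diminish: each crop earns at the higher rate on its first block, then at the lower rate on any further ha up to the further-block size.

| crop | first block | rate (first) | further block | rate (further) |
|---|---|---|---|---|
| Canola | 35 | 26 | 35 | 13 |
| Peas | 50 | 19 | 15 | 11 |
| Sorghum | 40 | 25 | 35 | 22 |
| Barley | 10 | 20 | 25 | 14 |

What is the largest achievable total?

Order all 8 blocks by rate: Canola/T1 26 > Sorghum/T1 25 > Sorghum/T2 22 > Barley/T1 20 > Peas/T1 19 > Barley/T2 14 > Canola/T2 13 > Peas/T2 11.
Fill Canola T1 block (35 at 26) → 80 left.
Sorghum/T1 (25): +40 → 40 left.
Sorghum/T2 (22): +35 → 5 left.
Barley/T1: +5 of 10 at 20; pool empty.
Total = 26×35 + 25×40 + 22×35 + 20×5 = 2780.

2780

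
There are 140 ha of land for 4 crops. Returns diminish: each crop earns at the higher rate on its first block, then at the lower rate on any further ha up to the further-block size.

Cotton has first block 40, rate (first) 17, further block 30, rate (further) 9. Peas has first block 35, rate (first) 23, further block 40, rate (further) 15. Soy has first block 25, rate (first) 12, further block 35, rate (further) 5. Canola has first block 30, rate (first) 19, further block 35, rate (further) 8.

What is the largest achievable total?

Order all 8 blocks by rate: Peas/T1 23 > Canola/T1 19 > Cotton/T1 17 > Peas/T2 15 > Soy/T1 12 > Cotton/T2 9 > Canola/T2 8 > Soy/T2 5.
Fill Peas T1 block (35 at 23) → 105 left.
Canola/T1 (19): +30 → 75 left.
Cotton T1 at 17: fill all 40 → 35 left.
Peas T2 at 15: only 35 left, fill 35.
Total = 23×35 + 19×30 + 17×40 + 15×35 = 2580.

2580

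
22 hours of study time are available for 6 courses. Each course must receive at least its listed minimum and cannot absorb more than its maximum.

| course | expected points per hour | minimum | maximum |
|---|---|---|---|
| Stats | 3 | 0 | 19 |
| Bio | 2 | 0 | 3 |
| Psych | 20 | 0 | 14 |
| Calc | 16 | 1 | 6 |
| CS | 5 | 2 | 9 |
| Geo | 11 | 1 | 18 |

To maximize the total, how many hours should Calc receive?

5

Meeting every minimum uses 0+0+0+1+2+1 = 4 hours, leaving 18.
Rank by expected points per hour: Psych 20 > Calc 16 > Geo 11 > CS 5 > Stats 3 > Bio 2.
Give Psych 14 more to hit its cap of 14 → 4 left.
Calc has room for 5 more but only 4 remain, so it gets 5.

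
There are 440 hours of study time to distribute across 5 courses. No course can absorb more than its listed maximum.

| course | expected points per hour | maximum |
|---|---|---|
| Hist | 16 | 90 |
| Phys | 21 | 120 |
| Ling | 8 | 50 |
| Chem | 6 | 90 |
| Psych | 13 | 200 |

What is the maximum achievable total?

Highest expected points per hour first: Phys 21 > Hist 16 > Psych 13 > Ling 8 > Chem 6.
Phys: +120 to 120 (cap) — 320 left.
Hist takes 90 to reach its cap of 90 — 230 left.
Psych: +200 to 200 (cap) — 30 left.
Only 30 left; Ling takes them to reach 30.
Total = 16×90 + 21×120 + 8×30 + 13×200 = 6800.

6800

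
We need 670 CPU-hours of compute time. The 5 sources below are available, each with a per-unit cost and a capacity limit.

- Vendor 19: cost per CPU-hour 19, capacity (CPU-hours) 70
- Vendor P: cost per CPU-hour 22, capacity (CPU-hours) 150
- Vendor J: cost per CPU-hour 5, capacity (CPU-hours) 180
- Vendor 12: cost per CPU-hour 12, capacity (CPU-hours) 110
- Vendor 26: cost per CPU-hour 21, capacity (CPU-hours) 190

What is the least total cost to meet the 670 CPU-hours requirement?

Fill from the cheapest source first.
Vendor J (5): use full 180 ; 490 CPU-hours to go.
Vendor 12 (12): use full 110 ; 380 CPU-hours to go.
Vendor 19 at 19: take all 70 CPU-hours ; 310 still needed.
Take 190 from Vendor 26 at 21 ; need 120 more.
Take 120 from Vendor P at 22 to finish.
Cost = 180×5 + 110×12 + 70×19 + 190×21 + 120×22 = 10180.

10180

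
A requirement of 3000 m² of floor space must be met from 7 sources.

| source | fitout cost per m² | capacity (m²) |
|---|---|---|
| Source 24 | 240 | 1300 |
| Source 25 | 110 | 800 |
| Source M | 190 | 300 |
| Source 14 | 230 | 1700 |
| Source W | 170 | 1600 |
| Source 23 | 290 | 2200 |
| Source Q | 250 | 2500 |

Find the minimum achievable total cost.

Fill from the cheapest source first.
Source 25 (110): use full 800 — 2200 m² to go.
Source W (170): use full 1600 — 600 m² to go.
Source M (190): use full 300 — 300 m² to go.
Source 14 at 230: take 300 of its 1700 — requirement met.
Source 24, Source Q, Source 23: unused.
Cost = 800×110 + 1600×170 + 300×190 + 300×230 = 486000.

486000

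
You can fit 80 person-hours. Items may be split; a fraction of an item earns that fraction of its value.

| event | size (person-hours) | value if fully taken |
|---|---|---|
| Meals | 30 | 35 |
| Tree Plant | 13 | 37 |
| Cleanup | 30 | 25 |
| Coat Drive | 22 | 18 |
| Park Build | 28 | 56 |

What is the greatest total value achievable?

Sort by value density: Tree Plant 37/13≈2.85, Park Build 56/28≈2, Meals 35/30≈1.17, Cleanup 25/30≈0.833, Coat Drive 18/22≈0.818.
Take all of Tree Plant (13 person-hours, value 37) ; 67 person-hours left.
Park Build: take in full, 28 person-hours for value 56 ; 39 left.
Take all of Meals (30 person-hours, value 35) ; 9 person-hours left.
9 person-hours left: a 9/30 share of Cleanup gives 25×9/30 = 7.5.
Total value = 135.5.

135.5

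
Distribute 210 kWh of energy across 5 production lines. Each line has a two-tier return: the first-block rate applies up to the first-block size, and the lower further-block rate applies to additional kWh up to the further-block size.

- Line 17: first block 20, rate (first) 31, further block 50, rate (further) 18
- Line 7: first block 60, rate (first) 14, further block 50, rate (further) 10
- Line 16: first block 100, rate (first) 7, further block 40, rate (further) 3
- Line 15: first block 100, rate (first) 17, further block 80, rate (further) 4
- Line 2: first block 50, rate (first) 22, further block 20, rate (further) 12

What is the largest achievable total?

4150

Order all 10 blocks by rate: Line 17/T1 31 > Line 2/T1 22 > Line 17/T2 18 > Line 15/T1 17 > Line 7/T1 14 > Line 2/T2 12 > Line 7/T2 10 > Line 16/T1 7 > Line 15/T2 4 > Line 16/T2 3.
Fill Line 17 T1 block (20 at 31) → 190 left.
Line 2/T1 (22): +50 → 140 left.
Line 17/T2 (18): +50 → 90 left.
Line 15 T1 at 17: only 90 left, fill 90.
Total = 31×20 + 22×50 + 18×50 + 17×90 = 4150.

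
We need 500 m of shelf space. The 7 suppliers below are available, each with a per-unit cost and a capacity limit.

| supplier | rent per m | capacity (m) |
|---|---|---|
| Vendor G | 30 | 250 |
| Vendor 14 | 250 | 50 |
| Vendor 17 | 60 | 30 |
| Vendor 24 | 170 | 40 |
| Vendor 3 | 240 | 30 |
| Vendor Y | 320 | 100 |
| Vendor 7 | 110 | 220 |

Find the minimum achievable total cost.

Use suppliers in increasing cost order.
Vendor G (30): use full 250 → 250 m to go.
Vendor 17 at 60: take all 30 m → 220 still needed.
Vendor 7 (110): use full 220 → 0 m to go.
Vendor 24, Vendor 3, Vendor 14, Vendor Y: unused.
Cost = 250×30 + 30×60 + 220×110 = 33500.

33500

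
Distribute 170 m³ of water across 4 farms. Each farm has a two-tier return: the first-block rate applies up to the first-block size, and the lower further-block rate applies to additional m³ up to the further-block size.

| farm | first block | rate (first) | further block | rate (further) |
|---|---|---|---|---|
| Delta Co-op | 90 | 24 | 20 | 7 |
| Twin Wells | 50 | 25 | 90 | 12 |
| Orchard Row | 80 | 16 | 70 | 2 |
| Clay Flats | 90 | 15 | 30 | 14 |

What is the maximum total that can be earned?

3890

Order all 8 blocks by rate: Twin Wells/T1 25 > Delta Co-op/T1 24 > Orchard Row/T1 16 > Clay Flats/T1 15 > Clay Flats/T2 14 > Twin Wells/T2 12 > Delta Co-op/T2 7 > Orchard Row/T2 2.
Twin Wells T1 at 25: fill all 50 — 120 left.
Delta Co-op/T1 (24): +90 — 30 left.
30 remain; put them into Orchard Row T1 at 16.
Total = 25×50 + 24×90 + 16×30 = 3890.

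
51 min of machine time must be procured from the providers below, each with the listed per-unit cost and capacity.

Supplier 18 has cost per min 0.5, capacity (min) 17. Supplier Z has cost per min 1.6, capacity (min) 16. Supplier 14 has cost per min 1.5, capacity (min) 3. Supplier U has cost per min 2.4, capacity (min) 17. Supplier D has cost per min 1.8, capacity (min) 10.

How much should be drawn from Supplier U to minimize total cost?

5

Cheapest first:
Supplier 18 at 0.5: take all 17 min — 34 still needed.
Supplier 14 (1.5): use full 3 — 31 min to go.
Take 16 from Supplier Z at 1.6 — need 15 more.
Take 10 from Supplier D at 1.8 — need 5 more.
Supplier U (2.4): take the remaining 5 — done.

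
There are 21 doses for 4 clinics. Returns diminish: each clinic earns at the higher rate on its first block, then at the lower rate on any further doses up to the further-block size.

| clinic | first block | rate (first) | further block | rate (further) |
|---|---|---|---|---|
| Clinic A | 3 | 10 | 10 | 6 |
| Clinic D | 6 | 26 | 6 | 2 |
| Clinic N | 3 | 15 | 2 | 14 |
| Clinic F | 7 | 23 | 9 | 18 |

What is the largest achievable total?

Order all 8 blocks by rate: Clinic D/T1 26 > Clinic F/T1 23 > Clinic F/T2 18 > Clinic N/T1 15 > Clinic N/T2 14 > Clinic A/T1 10 > Clinic A/T2 6 > Clinic D/T2 2.
Fill Clinic D T1 block (6 at 26) — 15 left.
Fill Clinic F T1 block (7 at 23) — 8 left.
Clinic F/T2: +8 of 9 at 18; pool empty.
Total = 26×6 + 23×7 + 18×8 = 461.

461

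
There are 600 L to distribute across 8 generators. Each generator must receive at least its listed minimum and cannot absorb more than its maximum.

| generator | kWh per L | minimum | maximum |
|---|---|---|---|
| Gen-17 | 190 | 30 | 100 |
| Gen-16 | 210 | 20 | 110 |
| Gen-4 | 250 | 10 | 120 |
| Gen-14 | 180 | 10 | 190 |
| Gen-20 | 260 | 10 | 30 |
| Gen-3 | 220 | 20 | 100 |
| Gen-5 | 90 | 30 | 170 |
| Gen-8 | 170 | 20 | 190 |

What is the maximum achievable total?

124200

Meeting every minimum uses 30+20+10+10+10+20+30+20 = 150 L, leaving 450.
Rank by kWh per L: Gen-20 260 > Gen-4 250 > Gen-3 220 > Gen-16 210 > Gen-17 190 > Gen-14 180 > Gen-8 170 > Gen-5 90.
Gen-20: +20 to 30 (cap) — 430 left.
Gen-4: +110 to 120 (cap) — 320 left.
Give Gen-3 80 more to hit its cap of 100 — 240 left.
Give Gen-16 90 more to hit its cap of 110 — 150 left.
Give Gen-17 70 more to hit its cap of 100 — 80 left.
Gen-14: +80 (room for 180) → 90. Pool exhausted.
Total = 190×100 + 210×110 + 250×120 + 180×90 + 260×30 + 220×100 + 90×30 + 170×20 = 124200.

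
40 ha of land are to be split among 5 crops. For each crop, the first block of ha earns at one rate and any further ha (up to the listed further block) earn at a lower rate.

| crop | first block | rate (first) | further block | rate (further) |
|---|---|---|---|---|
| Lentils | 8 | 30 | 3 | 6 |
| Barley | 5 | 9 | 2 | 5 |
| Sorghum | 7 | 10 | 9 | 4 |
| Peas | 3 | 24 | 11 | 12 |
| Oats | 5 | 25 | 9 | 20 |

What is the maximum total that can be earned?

789

Order all 10 blocks by rate: Lentils/first 30 > Oats/first 25 > Peas/first 24 > Oats/second 20 > Peas/second 12 > Sorghum/first 10 > Barley/first 9 > Lentils/second 6 > Barley/second 5 > Sorghum/second 4.
Lentils first at 30: fill all 8 → 32 left.
Oats/first (25): +5 → 27 left.
Peas/first (24): +3 → 24 left.
Oats/second (20): +9 → 15 left.
Fill Peas second block (11 at 12) → 4 left.
Sorghum/first: +4 of 7 at 10; pool empty.
Total = 30×8 + 25×5 + 24×3 + 20×9 + 12×11 + 10×4 = 789.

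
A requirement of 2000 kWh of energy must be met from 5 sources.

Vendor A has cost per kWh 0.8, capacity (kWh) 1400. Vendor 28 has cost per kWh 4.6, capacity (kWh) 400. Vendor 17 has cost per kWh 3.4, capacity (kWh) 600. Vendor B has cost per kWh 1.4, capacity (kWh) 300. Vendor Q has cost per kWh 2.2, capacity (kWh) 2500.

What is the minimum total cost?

2200

Use sources in increasing cost order.
Vendor A at 0.8: take all 1400 kWh → 600 still needed.
Take 300 from Vendor B at 1.4 → need 300 more.
Vendor Q (2.2): take the remaining 300 → done.
Vendor 17, Vendor 28: unused.
Cost = 1400×0.8 + 300×1.4 + 300×2.2 = 2200.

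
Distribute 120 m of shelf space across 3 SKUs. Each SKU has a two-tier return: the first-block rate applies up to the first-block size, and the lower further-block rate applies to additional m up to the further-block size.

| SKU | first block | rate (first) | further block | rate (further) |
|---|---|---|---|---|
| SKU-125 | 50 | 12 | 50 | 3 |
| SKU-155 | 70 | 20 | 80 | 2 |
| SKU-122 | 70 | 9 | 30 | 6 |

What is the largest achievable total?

2000

Rank every tier by rate: SKU-155/first 20 > SKU-125/first 12 > SKU-122/first 9 > SKU-122/second 6 > SKU-125/second 3 > SKU-155/second 2.
Fill SKU-155 first block (70 at 20) → 50 left.
SKU-125 first at 12: fill all 50 → 0 left.
Total = 20×70 + 12×50 = 2000.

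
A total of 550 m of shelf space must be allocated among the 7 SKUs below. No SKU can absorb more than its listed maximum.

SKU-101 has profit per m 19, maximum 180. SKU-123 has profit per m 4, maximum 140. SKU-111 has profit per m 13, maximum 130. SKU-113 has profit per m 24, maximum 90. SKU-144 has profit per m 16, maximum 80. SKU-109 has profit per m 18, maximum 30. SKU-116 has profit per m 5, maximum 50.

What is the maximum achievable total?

Rank by profit per m: SKU-113 24 > SKU-101 19 > SKU-109 18 > SKU-144 16 > SKU-111 13 > SKU-116 5 > SKU-123 4.
Give SKU-113 90 to hit its cap of 90 → 460 left.
SKU-101 takes 180 to reach its cap of 180 → 280 left.
Give SKU-109 30 to hit its cap of 30 → 250 left.
SKU-144 takes 80 to reach its cap of 80 → 170 left.
SKU-111 takes 130 to reach its cap of 130 → 40 left.
Only 40 left; SKU-116 takes them to reach 40.
Total = 19×180 + 13×130 + 24×90 + 16×80 + 18×30 + 5×40 = 9290.

9290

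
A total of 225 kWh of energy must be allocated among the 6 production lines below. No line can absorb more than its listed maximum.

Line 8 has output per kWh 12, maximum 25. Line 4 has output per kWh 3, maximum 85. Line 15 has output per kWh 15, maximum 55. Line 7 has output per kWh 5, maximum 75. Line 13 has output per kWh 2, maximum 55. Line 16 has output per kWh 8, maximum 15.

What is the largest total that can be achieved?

1785

Order the production lines by output per kWh: Line 15 15 > Line 8 12 > Line 16 8 > Line 7 5 > Line 4 3 > Line 13 2.
Give Line 15 55 to hit its cap of 55 — 170 left.
Give Line 8 25 to hit its cap of 25 — 145 left.
Line 16 takes 15 to reach its cap of 15 — 130 left.
Give Line 7 75 to hit its cap of 75 — 55 left.
Line 4: +55 (room for 85) → 55. Pool exhausted.
Total = 12×25 + 3×55 + 15×55 + 5×75 + 8×15 = 1785.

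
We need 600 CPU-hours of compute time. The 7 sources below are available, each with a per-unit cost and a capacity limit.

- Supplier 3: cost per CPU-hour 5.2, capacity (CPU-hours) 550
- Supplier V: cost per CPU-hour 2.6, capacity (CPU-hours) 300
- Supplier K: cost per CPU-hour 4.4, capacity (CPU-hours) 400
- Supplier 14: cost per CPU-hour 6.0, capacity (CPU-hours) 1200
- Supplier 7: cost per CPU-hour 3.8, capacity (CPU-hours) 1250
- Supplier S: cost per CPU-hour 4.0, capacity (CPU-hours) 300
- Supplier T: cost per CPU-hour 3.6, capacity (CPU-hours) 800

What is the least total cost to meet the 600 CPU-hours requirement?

1860

Fill from the cheapest source first.
Supplier V (2.6): use full 300 — 300 CPU-hours to go.
Supplier T (3.6): take the remaining 300 — done.
Supplier 7, Supplier S, Supplier K, Supplier 3, Supplier 14: unused.
Cost = 300×2.6 + 300×3.6 = 1860.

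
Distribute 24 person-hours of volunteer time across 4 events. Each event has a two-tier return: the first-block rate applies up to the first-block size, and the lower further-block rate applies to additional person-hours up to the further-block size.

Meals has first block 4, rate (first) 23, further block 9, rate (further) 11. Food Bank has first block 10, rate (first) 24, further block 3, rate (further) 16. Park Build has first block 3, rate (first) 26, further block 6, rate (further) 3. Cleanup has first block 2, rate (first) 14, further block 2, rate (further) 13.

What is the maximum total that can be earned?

512

Treat each block as its own option and order by rate: Park Build/first 26 > Food Bank/first 24 > Meals/first 23 > Food Bank/second 16 > Cleanup/first 14 > Cleanup/second 13 > Meals/second 11 > Park Build/second 3.
Park Build first at 26: fill all 3 — 21 left.
Fill Food Bank first block (10 at 24) — 11 left.
Meals first at 23: fill all 4 — 7 left.
Food Bank second at 16: fill all 3 — 4 left.
Fill Cleanup first block (2 at 14) — 2 left.
Cleanup second at 13: fill all 2 — 0 left.
Total = 26×3 + 24×10 + 23×4 + 16×3 + 14×2 + 13×2 = 512.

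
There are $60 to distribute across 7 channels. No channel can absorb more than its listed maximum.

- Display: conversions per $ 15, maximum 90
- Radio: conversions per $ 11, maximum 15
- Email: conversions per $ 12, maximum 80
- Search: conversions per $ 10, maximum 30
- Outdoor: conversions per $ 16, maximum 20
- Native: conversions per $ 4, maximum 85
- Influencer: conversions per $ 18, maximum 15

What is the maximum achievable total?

Rank by conversions per $: Influencer 18 > Outdoor 16 > Display 15 > Email 12 > Radio 11 > Search 10 > Native 4.
Influencer takes 15 to reach its cap of 15 → 45 left.
Outdoor takes 20 to reach its cap of 20 → 25 left.
Display: +25 (room for 90) → 25. Pool exhausted.
Total = 15×25 + 16×20 + 18×15 = 965.

965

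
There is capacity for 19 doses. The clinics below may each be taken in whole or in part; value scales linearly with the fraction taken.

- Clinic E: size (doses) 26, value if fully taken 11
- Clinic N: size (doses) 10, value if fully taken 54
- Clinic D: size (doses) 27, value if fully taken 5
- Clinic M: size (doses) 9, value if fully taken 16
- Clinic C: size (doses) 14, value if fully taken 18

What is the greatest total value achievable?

Rank by value-to-size ratio: Clinic N 54/10≈5.4, Clinic M 16/9≈1.78, Clinic C 18/14≈1.29, Clinic E 11/26≈0.423, Clinic D 5/27≈0.185.
Take all of Clinic N (10 doses, value 54) ; 9 doses left.
Take all of Clinic M (9 doses, value 16) ; 0 doses left.
Total value = 70.

70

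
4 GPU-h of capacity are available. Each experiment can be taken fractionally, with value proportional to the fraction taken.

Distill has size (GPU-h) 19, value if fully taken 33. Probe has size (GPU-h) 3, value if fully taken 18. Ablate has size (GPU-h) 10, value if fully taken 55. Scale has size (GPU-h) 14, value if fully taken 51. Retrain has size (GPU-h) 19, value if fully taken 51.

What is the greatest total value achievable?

23.5

Rank by value-to-size ratio: Probe 18/3≈6, Ablate 55/10≈5.5, Scale 51/14≈3.64, Retrain 51/19≈2.68, Distill 33/19≈1.74.
Take all of Probe (3 GPU-h, value 18) — 1 GPU-h left.
Only 1 GPU-h remain; take 1/10 of Ablate for value 55×1/10 = 5.5.
Total value = 23.5.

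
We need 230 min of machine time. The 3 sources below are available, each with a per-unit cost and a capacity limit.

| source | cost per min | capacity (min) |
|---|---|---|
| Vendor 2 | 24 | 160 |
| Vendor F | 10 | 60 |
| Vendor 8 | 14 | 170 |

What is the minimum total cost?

2980

Fill from the cheapest source first.
Vendor F at 10: take all 60 min — 170 still needed.
Vendor 8 (14): use full 170 — 0 min to go.
Vendor 2: unused.
Cost = 60×10 + 170×14 = 2980.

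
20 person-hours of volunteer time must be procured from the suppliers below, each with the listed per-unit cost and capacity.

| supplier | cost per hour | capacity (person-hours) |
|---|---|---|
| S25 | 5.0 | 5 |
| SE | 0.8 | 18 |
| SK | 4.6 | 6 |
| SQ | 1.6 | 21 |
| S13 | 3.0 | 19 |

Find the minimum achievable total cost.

Fill from the cheapest supplier first.
SE (0.8): use full 18 ; 2 person-hours to go.
SQ at 1.6: take 2 of its 21 ; requirement met.
S13, SK, S25: unused.
Cost = 18×0.8 + 2×1.6 = 17.6.

17.6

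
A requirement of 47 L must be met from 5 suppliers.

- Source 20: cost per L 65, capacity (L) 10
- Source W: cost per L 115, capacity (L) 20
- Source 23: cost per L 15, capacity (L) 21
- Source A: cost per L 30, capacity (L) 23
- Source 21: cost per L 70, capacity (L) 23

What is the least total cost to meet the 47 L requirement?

1200

Cheapest first:
Take 21 from Source 23 at 15 → need 26 more.
Take 23 from Source A at 30 → need 3 more.
Source 20 (65): take the remaining 3 → done.
Source 21, Source W: unused.
Cost = 21×15 + 23×30 + 3×65 = 1200.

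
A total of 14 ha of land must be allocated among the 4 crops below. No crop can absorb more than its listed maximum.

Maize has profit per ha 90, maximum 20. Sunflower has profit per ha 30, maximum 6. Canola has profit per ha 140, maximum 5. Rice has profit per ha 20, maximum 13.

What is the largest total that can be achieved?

1510

Highest profit per ha first: Canola 140 > Maize 90 > Sunflower 30 > Rice 20.
Give Canola 5 to hit its cap of 5 ; 9 left.
Maize: +9 (room for 20) → 9. Pool exhausted.
Total = 90×9 + 140×5 = 1510.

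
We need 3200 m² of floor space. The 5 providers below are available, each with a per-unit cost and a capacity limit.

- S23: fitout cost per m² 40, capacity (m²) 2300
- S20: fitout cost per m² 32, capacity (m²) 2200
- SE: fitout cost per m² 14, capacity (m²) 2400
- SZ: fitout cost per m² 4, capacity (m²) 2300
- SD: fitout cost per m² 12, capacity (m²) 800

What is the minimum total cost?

Use providers in increasing cost order.
SZ at 4: take all 2300 m² → 900 still needed.
SD at 12: take all 800 m² → 100 still needed.
SE (14): take the remaining 100 → done.
S20, S23: unused.
Cost = 2300×4 + 800×12 + 100×14 = 20200.

20200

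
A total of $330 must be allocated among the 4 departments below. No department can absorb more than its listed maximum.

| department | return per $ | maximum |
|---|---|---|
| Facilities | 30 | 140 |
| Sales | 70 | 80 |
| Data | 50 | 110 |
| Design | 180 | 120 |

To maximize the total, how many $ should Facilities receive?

Order the departments by return per $: Design 180 > Sales 70 > Data 50 > Facilities 30.
Design: +120 to 120 (cap) — 210 left.
Sales takes 80 to reach its cap of 80 — 130 left.
Data: +110 to 110 (cap) — 20 left.
Facilities has room for 140 but only 20 remain, so it gets 20.

20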